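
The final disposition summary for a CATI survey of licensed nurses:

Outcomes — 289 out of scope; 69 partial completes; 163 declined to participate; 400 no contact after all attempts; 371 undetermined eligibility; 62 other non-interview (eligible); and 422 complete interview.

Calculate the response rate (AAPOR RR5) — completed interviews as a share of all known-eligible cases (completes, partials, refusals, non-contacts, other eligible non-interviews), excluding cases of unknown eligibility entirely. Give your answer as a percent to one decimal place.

Top = 422
Base = 422 + 69 + 163 + 400 + 62 = 1116
RR5 = 422 / 1116 = 0.3781

37.8%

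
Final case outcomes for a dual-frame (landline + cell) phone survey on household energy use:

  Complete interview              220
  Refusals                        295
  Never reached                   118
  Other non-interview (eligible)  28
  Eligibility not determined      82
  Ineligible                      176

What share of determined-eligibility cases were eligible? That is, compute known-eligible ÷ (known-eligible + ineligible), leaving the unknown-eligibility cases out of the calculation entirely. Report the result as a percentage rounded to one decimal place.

79.0%

Determined eligible = 220 + 295 + 118 + 28 = 661
e = 661 / (661 + 176) = 661 / 837 = 0.7897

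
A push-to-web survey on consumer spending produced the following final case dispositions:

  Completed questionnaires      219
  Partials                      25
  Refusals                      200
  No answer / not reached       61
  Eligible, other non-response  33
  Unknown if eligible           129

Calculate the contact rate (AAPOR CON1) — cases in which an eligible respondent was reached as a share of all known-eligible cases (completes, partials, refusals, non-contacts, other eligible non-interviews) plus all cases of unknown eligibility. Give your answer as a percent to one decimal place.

71.5%

Numerator → 219 + 25 + 200 + 33 = 477
Denom → 219 + 25 + 200 + 61 + 33 + 129 = 667
CON1 = 477 / 667 = 0.7151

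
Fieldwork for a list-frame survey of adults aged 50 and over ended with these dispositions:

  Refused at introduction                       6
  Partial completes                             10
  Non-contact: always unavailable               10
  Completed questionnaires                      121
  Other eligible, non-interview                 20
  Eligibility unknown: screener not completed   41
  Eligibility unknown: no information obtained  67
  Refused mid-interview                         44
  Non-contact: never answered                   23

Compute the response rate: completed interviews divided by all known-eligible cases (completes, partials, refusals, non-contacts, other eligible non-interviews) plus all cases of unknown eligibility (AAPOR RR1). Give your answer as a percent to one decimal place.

Declined to participate = 6 + 44 = 50
Never reached = 23 + 10 = 33
Unknown eligibility = 41 + 67 = 108
Num = 121
Denominator = 121 + 10 + 50 + 33 + 20 + 108 = 342
RR1 = 121 / 342 = 0.3538

35.4%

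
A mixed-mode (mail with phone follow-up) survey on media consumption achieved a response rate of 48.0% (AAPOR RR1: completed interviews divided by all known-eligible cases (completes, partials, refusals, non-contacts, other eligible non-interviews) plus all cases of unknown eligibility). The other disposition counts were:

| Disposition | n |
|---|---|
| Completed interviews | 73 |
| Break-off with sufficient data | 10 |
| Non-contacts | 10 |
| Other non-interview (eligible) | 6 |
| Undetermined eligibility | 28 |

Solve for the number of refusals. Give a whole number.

RR1 = 73 / D = 0.480
D = 73 / 0.480 = 152.1
Rest of base = 127
refusals = 152.1 − 127 ≈ 25

25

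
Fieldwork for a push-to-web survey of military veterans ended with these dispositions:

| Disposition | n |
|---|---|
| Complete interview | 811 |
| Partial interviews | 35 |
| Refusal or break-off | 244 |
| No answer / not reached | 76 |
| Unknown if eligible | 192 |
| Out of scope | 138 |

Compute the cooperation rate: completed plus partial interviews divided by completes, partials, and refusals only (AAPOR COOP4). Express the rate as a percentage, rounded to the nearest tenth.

Num: 811 + 35 = 846
Denom: 811 + 35 + 244 = 1090
COOP4 = 846 / 1090 = 0.7761

77.6%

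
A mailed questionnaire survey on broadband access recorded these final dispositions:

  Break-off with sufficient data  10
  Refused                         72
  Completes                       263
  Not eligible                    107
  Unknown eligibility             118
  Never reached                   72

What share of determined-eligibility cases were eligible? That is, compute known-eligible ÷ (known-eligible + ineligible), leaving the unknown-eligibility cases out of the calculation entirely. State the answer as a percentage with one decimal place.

Eligible (known) = 263 + 10 + 72 + 72 = 417
e = 417 / (417 + 107) = 417 / 524 = 0.7958

79.6%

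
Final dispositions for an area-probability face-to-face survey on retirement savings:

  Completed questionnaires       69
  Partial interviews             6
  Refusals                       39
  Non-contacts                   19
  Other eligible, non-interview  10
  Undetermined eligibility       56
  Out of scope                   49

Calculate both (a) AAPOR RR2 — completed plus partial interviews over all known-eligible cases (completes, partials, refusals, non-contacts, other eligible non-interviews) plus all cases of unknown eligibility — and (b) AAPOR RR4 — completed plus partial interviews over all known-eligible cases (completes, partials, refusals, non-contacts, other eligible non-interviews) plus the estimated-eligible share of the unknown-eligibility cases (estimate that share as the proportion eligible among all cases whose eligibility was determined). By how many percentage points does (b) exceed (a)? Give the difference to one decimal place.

Num = 69 + 6 = 75
Base = 69 + 6 + 39 + 19 + 10 + 56 = 199
RR2 = 75 / 199 = 0.3769
Known eligible = 69 + 6 + 39 + 19 + 10 = 143
e = 143 / (143 + 49) = 143 / 192 = 0.7448
Eligible share of unknowns = 0.7448 × 56 = 41.71
Base = 143 + 41.71 = 184.71
RR4 = 75 / 184.71 = 0.4060
Difference = 40.60 − 37.69 = 2.91 percentage points

2.9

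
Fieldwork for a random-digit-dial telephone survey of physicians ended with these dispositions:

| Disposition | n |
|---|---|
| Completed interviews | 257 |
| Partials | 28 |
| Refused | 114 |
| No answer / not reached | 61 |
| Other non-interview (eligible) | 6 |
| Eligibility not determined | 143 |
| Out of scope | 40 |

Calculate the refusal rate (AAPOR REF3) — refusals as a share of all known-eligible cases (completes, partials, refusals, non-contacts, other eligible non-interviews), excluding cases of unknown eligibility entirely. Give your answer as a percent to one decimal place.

24.5%

Numerator → 114
Base → 257 + 28 + 114 + 61 + 6 = 466
REF3 = 114 / 466 = 0.2446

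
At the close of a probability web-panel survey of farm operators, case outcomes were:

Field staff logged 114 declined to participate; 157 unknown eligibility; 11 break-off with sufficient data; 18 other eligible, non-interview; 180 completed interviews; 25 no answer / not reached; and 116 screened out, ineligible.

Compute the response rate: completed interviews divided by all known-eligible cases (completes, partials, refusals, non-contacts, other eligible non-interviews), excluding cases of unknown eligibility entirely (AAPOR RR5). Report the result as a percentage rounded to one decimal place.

51.7%

Top → 180
Denom → 180 + 11 + 114 + 25 + 18 = 348
RR5 = 180 / 348 = 0.5172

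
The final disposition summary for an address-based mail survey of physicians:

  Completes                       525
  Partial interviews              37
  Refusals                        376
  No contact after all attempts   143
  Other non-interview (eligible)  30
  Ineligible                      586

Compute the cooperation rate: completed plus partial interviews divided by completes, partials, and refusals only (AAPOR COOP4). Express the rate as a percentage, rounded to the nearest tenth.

Numerator: 525 + 37 = 562
Denom: 525 + 37 + 376 = 938
COOP4 = 562 / 938 = 0.5991

59.9%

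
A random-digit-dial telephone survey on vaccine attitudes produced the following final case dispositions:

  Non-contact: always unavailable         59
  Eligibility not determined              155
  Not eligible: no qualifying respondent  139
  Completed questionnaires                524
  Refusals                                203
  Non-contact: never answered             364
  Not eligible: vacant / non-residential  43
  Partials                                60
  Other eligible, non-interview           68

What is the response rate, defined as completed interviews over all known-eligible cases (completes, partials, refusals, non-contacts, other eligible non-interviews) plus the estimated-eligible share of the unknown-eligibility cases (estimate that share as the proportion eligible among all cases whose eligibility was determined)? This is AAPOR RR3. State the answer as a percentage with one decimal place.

Non-contacts = 364 + 59 = 423
Ineligible = 139 + 43 = 182
Num: 524
Known eligible: 524 + 60 + 203 + 423 + 68 = 1278
e = 1278 / (1278 + 182) = 1278 / 1460 = 0.8753
Eligible share of unknowns: 0.8753 × 155 = 135.67
Denom: 1278 + 135.67 = 1413.67
RR3 = 524 / 1413.67 = 0.3707

37.1%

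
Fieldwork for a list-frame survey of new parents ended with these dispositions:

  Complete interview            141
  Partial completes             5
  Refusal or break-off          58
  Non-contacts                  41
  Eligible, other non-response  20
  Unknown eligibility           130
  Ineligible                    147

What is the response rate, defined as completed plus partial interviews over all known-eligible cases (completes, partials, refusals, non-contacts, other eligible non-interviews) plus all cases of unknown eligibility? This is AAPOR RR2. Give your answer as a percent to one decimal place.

37.0%

Numerator: 141 + 5 = 146
Base: 141 + 5 + 58 + 41 + 20 + 130 = 395
RR2 = 146 / 395 = 0.3696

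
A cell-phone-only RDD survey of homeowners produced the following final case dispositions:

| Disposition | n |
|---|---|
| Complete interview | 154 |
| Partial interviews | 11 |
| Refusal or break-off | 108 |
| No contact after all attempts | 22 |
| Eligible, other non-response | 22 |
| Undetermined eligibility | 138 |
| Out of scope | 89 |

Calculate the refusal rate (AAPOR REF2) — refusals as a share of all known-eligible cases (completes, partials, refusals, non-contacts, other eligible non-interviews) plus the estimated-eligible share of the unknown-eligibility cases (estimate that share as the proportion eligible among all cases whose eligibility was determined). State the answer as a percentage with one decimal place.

25.4%

Numerator → 108
Determined eligible → 154 + 11 + 108 + 22 + 22 = 317
e = 317 / (317 + 89) = 317 / 406 = 0.7808
e × U → 0.7808 × 138 = 107.75
Base → 317 + 107.75 = 424.75
REF2 = 108 / 424.75 = 0.2543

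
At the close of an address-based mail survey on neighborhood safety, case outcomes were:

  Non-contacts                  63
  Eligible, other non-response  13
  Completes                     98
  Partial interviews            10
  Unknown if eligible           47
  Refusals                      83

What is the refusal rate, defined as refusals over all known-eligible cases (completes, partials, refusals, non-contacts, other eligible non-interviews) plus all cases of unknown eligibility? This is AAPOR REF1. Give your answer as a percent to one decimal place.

Numerator = 83
Denom = 98 + 10 + 83 + 63 + 13 + 47 = 314
REF1 = 83 / 314 = 0.2643

26.4%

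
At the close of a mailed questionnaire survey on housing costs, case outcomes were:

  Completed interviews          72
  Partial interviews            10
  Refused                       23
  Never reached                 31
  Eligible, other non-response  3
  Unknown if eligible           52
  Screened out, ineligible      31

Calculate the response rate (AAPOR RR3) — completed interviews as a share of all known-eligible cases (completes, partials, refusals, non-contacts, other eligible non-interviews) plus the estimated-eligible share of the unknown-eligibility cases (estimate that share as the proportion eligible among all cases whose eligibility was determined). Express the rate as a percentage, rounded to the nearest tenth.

39.7%

Numerator = 72
Known eligible = 72 + 10 + 23 + 31 + 3 = 139
e = 139 / (139 + 31) = 139 / 170 = 0.8176
e × U = 0.8176 × 52 = 42.52
Base = 139 + 42.52 = 181.52
RR3 = 72 / 181.52 = 0.3967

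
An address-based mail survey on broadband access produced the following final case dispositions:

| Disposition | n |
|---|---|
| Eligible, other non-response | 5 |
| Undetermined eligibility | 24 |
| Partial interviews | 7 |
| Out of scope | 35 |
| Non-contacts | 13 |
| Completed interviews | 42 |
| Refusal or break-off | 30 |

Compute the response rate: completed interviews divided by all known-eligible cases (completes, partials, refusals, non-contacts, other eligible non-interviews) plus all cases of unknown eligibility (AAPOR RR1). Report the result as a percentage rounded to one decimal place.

34.7%

Top = 42
Base = 42 + 7 + 30 + 13 + 5 + 24 = 121
RR1 = 42 / 121 = 0.3471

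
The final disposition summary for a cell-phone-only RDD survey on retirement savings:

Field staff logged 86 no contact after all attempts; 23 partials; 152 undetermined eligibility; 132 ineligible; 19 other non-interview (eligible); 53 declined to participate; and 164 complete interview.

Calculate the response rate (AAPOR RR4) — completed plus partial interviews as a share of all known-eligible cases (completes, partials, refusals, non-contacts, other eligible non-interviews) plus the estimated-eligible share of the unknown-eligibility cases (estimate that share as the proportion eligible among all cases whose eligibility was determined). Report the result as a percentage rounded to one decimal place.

41.1%

Numerator → 164 + 23 = 187
Determined eligible → 164 + 23 + 53 + 86 + 19 = 345
e = 345 / (345 + 132) = 345 / 477 = 0.7233
Estimated eligible among unknowns → 0.7233 × 152 = 109.94
Denom → 345 + 109.94 = 454.94
RR4 = 187 / 454.94 = 0.4110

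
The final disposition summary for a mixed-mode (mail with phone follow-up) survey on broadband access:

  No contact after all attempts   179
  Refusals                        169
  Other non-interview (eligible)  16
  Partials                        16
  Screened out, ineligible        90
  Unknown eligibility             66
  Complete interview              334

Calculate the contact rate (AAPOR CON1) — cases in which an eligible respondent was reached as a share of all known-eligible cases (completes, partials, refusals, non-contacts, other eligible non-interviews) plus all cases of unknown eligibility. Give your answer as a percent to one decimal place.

Numerator = 334 + 16 + 169 + 16 = 535
Base = 334 + 16 + 169 + 179 + 16 + 66 = 780
CON1 = 535 / 780 = 0.6859

68.6%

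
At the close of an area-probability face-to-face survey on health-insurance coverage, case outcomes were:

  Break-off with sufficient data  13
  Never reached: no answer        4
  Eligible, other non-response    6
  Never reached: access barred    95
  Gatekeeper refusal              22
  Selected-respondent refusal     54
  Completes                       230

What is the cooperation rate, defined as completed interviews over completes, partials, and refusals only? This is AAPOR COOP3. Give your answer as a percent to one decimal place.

Declined to participate = 22 + 54 = 76
No contact after all attempts = 4 + 95 = 99
Top → 230
Denom → 230 + 13 + 76 = 319
COOP3 = 230 / 319 = 0.7210

72.1%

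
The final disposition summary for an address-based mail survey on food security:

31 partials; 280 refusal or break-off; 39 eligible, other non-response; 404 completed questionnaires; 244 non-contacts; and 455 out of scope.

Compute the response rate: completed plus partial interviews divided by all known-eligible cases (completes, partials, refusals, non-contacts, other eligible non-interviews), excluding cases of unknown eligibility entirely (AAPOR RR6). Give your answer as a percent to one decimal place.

Top = 404 + 31 = 435
Denom = 404 + 31 + 280 + 244 + 39 = 998
RR6 = 435 / 998 = 0.4359

43.6%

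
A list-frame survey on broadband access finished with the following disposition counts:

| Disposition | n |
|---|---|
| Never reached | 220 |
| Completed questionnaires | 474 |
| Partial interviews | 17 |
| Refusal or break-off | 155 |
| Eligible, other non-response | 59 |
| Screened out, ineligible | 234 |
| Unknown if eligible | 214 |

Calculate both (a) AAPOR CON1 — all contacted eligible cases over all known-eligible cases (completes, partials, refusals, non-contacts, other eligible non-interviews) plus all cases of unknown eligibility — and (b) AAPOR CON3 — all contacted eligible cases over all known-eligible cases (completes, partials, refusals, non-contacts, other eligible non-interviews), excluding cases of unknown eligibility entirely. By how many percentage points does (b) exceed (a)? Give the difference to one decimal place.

Numerator: 474 + 17 + 155 + 59 = 705
Denominator: 474 + 17 + 155 + 220 + 59 + 214 = 1139
CON1 = 705 / 1139 = 0.6190
Denominator: 474 + 17 + 155 + 220 + 59 = 925
CON3 = 705 / 925 = 0.7622
Difference = 76.22 − 61.90 = 14.32 percentage points

14.3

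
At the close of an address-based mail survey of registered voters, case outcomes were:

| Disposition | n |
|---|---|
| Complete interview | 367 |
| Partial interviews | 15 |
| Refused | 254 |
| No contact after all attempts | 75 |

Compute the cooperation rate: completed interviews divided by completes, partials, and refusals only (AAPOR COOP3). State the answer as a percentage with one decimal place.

57.7%

Numerator = 367
Denom = 367 + 15 + 254 = 636
COOP3 = 367 / 636 = 0.5770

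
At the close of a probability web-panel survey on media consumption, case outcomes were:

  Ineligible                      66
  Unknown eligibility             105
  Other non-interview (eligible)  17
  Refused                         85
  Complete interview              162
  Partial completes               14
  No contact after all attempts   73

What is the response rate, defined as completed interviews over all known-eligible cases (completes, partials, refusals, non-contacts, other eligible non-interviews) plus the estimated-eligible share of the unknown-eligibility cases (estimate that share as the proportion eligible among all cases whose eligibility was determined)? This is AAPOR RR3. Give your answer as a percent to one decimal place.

Top = 162
Known eligible = 162 + 14 + 85 + 73 + 17 = 351
e = 351 / (351 + 66) = 351 / 417 = 0.8417
Eligible share of unknowns = 0.8417 × 105 = 88.38
Base = 351 + 88.38 = 439.38
RR3 = 162 / 439.38 = 0.3687

36.9%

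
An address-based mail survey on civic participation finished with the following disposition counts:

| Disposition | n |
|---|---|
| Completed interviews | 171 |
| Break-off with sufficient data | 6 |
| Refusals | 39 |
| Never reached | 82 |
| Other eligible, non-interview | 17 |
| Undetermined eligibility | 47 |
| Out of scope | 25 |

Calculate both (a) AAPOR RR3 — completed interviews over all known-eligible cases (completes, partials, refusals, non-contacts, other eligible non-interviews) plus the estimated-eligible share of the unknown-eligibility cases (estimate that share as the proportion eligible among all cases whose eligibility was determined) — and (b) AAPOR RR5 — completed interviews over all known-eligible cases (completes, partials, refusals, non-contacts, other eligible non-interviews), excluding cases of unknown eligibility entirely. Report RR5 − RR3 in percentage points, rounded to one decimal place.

Num: 171
Determined eligible: 171 + 6 + 39 + 82 + 17 = 315
e = 315 / (315 + 25) = 315 / 340 = 0.9265
e × U: 0.9265 × 47 = 43.55
Denom: 315 + 43.55 = 358.55
RR3 = 171 / 358.55 = 0.4769
Denom: 171 + 6 + 39 + 82 + 17 = 315
RR5 = 171 / 315 = 0.5429
Difference = 54.29 − 47.69 = 6.60 percentage points

6.6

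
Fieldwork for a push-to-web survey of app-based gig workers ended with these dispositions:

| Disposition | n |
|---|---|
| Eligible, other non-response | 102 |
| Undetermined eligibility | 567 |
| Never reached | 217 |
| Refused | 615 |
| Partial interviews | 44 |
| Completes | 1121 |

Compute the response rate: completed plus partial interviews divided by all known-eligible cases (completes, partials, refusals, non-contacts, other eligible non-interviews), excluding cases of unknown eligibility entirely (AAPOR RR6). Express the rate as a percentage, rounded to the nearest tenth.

Num → 1121 + 44 = 1165
Base → 1121 + 44 + 615 + 217 + 102 = 2099
RR6 = 1165 / 2099 = 0.5550

55.5%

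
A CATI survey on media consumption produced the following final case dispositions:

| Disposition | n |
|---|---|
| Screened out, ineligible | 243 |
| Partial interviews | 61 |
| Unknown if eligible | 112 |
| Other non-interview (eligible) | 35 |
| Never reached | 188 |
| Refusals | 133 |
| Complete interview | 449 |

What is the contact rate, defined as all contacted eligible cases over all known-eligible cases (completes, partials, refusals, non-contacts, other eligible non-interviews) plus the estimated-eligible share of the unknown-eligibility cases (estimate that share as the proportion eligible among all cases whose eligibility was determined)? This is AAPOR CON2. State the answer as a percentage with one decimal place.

Num = 449 + 61 + 133 + 35 = 678
Known eligible = 449 + 61 + 133 + 188 + 35 = 866
e = 866 / (866 + 243) = 866 / 1109 = 0.7809
e × U = 0.7809 × 112 = 87.46
Denominator = 866 + 87.46 = 953.46
CON2 = 678 / 953.46 = 0.7111

71.1%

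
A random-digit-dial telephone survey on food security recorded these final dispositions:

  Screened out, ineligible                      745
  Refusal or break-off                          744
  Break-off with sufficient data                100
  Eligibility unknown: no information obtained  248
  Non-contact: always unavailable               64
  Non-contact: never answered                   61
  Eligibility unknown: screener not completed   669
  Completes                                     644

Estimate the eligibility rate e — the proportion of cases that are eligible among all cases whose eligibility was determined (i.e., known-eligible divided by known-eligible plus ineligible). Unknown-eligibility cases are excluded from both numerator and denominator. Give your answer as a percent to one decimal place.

Never reached = 61 + 64 = 125
Unknown if eligible = 669 + 248 = 917
Eligible (known) → 644 + 100 + 744 + 125 = 1613
e = 1613 / (1613 + 745) = 1613 / 2358 = 0.6841

68.4%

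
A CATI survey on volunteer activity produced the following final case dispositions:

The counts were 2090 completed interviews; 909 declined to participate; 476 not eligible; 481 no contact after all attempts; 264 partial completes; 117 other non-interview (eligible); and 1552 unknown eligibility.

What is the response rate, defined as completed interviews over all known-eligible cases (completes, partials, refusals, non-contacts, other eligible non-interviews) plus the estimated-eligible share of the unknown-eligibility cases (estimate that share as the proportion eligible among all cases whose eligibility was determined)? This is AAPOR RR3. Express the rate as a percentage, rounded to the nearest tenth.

Num = 2090
Eligible (known) = 2090 + 264 + 909 + 481 + 117 = 3861
e = 3861 / (3861 + 476) = 3861 / 4337 = 0.8902
e × U = 0.8902 × 1552 = 1381.59
Denominator = 3861 + 1381.59 = 5242.59
RR3 = 2090 / 5242.59 = 0.3987

39.9%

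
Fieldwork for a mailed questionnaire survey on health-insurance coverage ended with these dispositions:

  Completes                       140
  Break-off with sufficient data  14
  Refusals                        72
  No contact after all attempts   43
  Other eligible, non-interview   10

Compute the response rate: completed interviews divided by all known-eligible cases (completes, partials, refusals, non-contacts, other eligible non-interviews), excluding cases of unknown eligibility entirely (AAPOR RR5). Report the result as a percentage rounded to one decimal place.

Numerator → 140
Base → 140 + 14 + 72 + 43 + 10 = 279
RR5 = 140 / 279 = 0.5018

50.2%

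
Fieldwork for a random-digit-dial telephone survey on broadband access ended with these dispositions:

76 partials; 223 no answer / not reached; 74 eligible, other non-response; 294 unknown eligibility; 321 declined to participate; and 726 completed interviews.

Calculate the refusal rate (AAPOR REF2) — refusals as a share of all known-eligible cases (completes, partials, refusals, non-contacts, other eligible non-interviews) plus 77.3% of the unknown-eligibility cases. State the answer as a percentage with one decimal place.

Num → 321
Known eligible → 726 + 76 + 321 + 223 + 74 = 1420
Eligible share of unknowns → 0.7730 × 294 = 227.26
Denom → 1420 + 227.26 = 1647.26
REF2 = 321 / 1647.26 = 0.1949

19.5%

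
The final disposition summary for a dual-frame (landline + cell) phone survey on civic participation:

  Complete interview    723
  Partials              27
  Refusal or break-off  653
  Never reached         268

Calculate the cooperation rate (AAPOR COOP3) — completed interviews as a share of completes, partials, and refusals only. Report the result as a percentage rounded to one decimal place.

51.5%

Top = 723
Base = 723 + 27 + 653 = 1403
COOP3 = 723 / 1403 = 0.5153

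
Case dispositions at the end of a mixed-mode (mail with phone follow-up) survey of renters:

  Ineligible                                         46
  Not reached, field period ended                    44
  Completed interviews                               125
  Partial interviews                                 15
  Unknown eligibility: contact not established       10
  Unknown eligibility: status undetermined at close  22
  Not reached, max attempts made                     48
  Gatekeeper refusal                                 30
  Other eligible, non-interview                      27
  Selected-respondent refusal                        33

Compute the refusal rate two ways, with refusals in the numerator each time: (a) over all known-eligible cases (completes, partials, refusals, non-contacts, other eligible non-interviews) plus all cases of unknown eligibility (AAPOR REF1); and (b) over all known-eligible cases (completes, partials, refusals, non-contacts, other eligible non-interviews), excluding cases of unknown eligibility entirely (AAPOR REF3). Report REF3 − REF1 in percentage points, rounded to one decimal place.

1.8

Refusals = 30 + 33 = 63
No contact after all attempts = 44 + 48 = 92
Unknown eligibility = 10 + 22 = 32
Top → 63
Base → 125 + 15 + 63 + 92 + 27 + 32 = 354
REF1 = 63 / 354 = 0.1780
Base → 125 + 15 + 63 + 92 + 27 = 322
REF3 = 63 / 322 = 0.1957
Difference = 19.57 − 17.80 = 1.77 percentage points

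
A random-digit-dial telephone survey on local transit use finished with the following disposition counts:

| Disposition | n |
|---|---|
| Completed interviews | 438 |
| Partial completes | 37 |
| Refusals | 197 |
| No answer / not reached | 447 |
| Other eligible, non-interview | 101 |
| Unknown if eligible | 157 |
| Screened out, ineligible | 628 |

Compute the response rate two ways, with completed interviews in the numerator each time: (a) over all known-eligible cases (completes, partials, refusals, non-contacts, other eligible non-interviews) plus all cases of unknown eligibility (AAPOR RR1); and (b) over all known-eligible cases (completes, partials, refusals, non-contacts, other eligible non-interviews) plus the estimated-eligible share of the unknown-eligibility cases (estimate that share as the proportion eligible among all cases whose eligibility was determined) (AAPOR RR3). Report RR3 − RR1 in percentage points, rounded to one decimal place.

1.3

Num → 438
Base → 438 + 37 + 197 + 447 + 101 + 157 = 1377
RR1 = 438 / 1377 = 0.3181
Known eligible → 438 + 37 + 197 + 447 + 101 = 1220
e = 1220 / (1220 + 628) = 1220 / 1848 = 0.6602
Estimated eligible among unknowns → 0.6602 × 157 = 103.65
Base → 1220 + 103.65 = 1323.65
RR3 = 438 / 1323.65 = 0.3309
Difference = 33.09 − 31.81 = 1.28 percentage points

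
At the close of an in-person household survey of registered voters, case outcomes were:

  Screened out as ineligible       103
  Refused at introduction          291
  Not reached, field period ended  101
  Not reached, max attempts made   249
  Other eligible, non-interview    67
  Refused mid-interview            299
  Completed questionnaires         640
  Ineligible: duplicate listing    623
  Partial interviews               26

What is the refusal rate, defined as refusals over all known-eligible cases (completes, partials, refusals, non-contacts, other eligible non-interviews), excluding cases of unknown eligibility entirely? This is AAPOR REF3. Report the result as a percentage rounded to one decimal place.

Refusal or break-off = 291 + 299 = 590
Never reached = 101 + 249 = 350
Out of scope = 103 + 623 = 726
Top → 590
Base → 640 + 26 + 590 + 350 + 67 = 1673
REF3 = 590 / 1673 = 0.3527

35.3%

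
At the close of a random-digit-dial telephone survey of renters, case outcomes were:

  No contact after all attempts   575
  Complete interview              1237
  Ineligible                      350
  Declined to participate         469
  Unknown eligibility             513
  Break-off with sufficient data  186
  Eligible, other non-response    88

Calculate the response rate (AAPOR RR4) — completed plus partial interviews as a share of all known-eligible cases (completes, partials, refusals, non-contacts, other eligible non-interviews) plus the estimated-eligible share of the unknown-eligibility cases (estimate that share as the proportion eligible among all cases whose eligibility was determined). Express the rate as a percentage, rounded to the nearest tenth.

Num → 1237 + 186 = 1423
Determined eligible → 1237 + 186 + 469 + 575 + 88 = 2555
e = 2555 / (2555 + 350) = 2555 / 2905 = 0.8795
e × U → 0.8795 × 513 = 451.18
Base → 2555 + 451.18 = 3006.18
RR4 = 1423 / 3006.18 = 0.4734

47.3%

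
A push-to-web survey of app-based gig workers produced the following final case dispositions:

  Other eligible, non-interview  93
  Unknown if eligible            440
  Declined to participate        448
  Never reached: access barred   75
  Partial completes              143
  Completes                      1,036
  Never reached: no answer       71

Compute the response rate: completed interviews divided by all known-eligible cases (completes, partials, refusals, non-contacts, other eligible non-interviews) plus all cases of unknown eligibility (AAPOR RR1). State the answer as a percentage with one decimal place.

Never reached = 71 + 75 = 146
Num = 1036
Base = 1036 + 143 + 448 + 146 + 93 + 440 = 2306
RR1 = 1036 / 2306 = 0.4493

44.9%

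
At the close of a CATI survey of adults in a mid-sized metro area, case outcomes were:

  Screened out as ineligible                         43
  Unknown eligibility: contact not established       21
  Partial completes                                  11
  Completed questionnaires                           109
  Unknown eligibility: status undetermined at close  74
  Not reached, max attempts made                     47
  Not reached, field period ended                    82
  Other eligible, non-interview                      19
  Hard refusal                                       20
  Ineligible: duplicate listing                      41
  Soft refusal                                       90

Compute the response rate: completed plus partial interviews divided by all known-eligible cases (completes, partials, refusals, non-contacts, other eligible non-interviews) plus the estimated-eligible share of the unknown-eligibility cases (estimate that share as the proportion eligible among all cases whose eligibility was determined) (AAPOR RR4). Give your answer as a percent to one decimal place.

26.3%

Refusal or break-off = 20 + 90 = 110
Never reached = 82 + 47 = 129
Undetermined eligibility = 21 + 74 = 95
Not eligible = 43 + 41 = 84
Num: 109 + 11 = 120
Eligible (known): 109 + 11 + 110 + 129 + 19 = 378
e = 378 / (378 + 84) = 378 / 462 = 0.8182
Eligible share of unknowns: 0.8182 × 95 = 77.73
Base: 378 + 77.73 = 455.73
RR4 = 120 / 455.73 = 0.2633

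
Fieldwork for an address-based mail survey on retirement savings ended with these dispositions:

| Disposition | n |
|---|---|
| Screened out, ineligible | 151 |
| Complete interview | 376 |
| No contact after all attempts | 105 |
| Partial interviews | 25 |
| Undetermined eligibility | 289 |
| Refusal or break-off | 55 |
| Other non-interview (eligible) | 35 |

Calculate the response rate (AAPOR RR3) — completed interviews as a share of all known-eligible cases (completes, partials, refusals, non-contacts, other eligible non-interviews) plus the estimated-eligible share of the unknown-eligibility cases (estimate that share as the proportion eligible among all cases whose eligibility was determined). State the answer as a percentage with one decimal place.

45.5%

Num: 376
Known eligible: 376 + 25 + 55 + 105 + 35 = 596
e = 596 / (596 + 151) = 596 / 747 = 0.7979
e × U: 0.7979 × 289 = 230.59
Denominator: 596 + 230.59 = 826.59
RR3 = 376 / 826.59 = 0.4549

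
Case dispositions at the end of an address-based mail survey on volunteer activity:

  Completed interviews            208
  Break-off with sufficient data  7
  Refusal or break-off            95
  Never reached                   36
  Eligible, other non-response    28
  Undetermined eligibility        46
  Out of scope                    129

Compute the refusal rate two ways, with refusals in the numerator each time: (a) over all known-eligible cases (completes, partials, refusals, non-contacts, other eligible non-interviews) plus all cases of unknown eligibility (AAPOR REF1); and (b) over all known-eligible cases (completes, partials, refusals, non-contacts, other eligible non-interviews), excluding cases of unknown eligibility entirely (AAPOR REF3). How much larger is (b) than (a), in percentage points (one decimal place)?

Num = 95
Denominator = 208 + 7 + 95 + 36 + 28 + 46 = 420
REF1 = 95 / 420 = 0.2262
Denominator = 208 + 7 + 95 + 36 + 28 = 374
REF3 = 95 / 374 = 0.2540
Difference = 25.40 − 22.62 = 2.78 percentage points

2.8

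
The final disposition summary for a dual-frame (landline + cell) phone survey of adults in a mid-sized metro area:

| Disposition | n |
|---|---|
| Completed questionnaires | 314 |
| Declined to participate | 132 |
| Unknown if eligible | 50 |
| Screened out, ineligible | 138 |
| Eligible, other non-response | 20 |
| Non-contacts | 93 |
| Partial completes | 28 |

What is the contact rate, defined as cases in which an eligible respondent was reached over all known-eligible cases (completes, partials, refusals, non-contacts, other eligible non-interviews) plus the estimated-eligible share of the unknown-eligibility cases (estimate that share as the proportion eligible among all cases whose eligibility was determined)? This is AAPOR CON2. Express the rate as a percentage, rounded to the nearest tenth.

Num = 314 + 28 + 132 + 20 = 494
Eligible (known) = 314 + 28 + 132 + 93 + 20 = 587
e = 587 / (587 + 138) = 587 / 725 = 0.8097
Estimated eligible among unknowns = 0.8097 × 50 = 40.48
Denominator = 587 + 40.48 = 627.48
CON2 = 494 / 627.48 = 0.7873

78.7%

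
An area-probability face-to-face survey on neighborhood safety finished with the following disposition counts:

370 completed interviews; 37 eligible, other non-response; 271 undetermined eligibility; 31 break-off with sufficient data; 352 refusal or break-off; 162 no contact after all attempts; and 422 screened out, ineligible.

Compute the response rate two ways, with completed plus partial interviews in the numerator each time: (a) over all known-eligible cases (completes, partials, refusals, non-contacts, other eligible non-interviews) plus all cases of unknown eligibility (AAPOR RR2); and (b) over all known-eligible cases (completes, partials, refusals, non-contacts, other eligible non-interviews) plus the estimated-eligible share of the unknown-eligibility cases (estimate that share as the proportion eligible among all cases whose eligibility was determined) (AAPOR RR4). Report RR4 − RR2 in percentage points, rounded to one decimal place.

Numerator: 370 + 31 = 401
Denominator: 370 + 31 + 352 + 162 + 37 + 271 = 1223
RR2 = 401 / 1223 = 0.3279
Eligible (known): 370 + 31 + 352 + 162 + 37 = 952
e = 952 / (952 + 422) = 952 / 1374 = 0.6929
e × U: 0.6929 × 271 = 187.78
Denominator: 952 + 187.78 = 1139.78
RR4 = 401 / 1139.78 = 0.3518
Difference = 35.18 − 32.79 = 2.39 percentage points

2.4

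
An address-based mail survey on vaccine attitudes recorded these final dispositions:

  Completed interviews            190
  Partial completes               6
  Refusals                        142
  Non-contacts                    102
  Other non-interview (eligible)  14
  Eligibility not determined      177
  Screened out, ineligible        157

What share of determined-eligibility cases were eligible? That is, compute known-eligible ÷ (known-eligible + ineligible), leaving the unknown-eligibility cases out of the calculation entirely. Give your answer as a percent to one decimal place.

74.3%

Eligible (known) = 190 + 6 + 142 + 102 + 14 = 454
e = 454 / (454 + 157) = 454 / 611 = 0.7430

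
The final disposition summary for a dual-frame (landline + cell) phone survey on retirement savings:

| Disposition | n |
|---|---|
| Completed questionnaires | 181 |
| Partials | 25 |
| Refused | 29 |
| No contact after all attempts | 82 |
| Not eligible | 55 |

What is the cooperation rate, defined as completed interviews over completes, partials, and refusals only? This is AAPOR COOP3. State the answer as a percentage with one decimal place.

77.0%

Top → 181
Denominator → 181 + 25 + 29 = 235
COOP3 = 181 / 235 = 0.7702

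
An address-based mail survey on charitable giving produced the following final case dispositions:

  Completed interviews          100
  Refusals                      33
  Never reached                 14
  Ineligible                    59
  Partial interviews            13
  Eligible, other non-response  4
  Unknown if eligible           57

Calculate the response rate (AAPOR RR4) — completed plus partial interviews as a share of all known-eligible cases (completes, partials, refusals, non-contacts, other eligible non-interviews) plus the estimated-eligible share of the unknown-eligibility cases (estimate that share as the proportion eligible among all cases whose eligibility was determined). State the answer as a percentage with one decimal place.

Num: 100 + 13 = 113
Eligible (known): 100 + 13 + 33 + 14 + 4 = 164
e = 164 / (164 + 59) = 164 / 223 = 0.7354
Estimated eligible among unknowns: 0.7354 × 57 = 41.92
Denom: 164 + 41.92 = 205.92
RR4 = 113 / 205.92 = 0.5488

54.9%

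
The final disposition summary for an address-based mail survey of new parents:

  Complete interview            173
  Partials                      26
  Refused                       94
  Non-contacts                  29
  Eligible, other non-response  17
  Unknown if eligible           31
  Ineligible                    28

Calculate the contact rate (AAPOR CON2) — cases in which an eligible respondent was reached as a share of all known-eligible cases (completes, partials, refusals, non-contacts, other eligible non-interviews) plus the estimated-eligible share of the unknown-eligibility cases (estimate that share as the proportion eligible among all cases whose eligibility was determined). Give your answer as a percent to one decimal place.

Numerator = 173 + 26 + 94 + 17 = 310
Eligible (known) = 173 + 26 + 94 + 29 + 17 = 339
e = 339 / (339 + 28) = 339 / 367 = 0.9237
Estimated eligible among unknowns = 0.9237 × 31 = 28.63
Denom = 339 + 28.63 = 367.63
CON2 = 310 / 367.63 = 0.8432

84.3%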